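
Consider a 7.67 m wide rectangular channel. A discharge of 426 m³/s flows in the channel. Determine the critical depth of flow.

For a rectangular channel, critical depth y_c = (q²/g)^(1/3) where q = Q/b = 426/7.67 = 55.54 m²/s.
So y_c = (55.54²/9.81)^(1/3) = 6.8 m.

y_c = 6.8 m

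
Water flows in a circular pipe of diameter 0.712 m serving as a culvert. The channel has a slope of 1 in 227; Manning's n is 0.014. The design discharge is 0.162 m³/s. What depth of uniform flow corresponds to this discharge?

y_n = 0.253 m

Manning's equation rearranged: A R^(2/3) = nQ / (1·√S) = 0.014 × 0.162 / (√0.004405) = 0.03417.
At y = 0.305 m: A R^(2/3) = 0.04807 — high.
At y = 0.202 m: A R^(2/3) = 0.02213 — low.
At y = 0.253 m: A R^(2/3) = 0.03408 — matches.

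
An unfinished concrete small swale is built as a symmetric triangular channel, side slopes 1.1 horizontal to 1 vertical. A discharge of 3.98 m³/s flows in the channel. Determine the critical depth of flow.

y_c = 1.22 m

At critical depth, Q² T / (g A³) = 1, i.e. A³/T = Q²/g = 3.98²/9.81 = 1.615.
Trying y = 1.46 m: A³/T = 4.013 — too large.
Trying y = 1.22 m: A³/T = 1.635 — ≈ 1.615.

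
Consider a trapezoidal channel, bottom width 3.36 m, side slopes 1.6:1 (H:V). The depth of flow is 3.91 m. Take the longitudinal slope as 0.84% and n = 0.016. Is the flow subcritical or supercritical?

supercritical

With bottom width b = 3.36 m and side slope z = 1.6: A = (b + zy)y = (3.36 + 1.6×3.91)×3.91 = 37.6 m²; P = b + 2y√(1+z²) = 3.36 + 2×3.91×1.887 = 18.11 m.
Hydraulic radius R = A/P = 37.6/18.11 = 2.076 m.
V = (1/n) R^(2/3) √S = (1/0.016) × 2.076^(2/3) × √0.0084 = 9.321 m/s. Hydraulic depth D_h = A/T = 37.6/15.87 = 2.369 m.
Froude number Fr = V/√(g·D_h) = 9.321/√(9.81×2.369) = 1.93, which is greater than 1, so the flow is supercritical.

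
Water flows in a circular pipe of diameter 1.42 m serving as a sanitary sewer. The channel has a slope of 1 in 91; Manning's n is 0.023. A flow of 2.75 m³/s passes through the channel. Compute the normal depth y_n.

y_n = 0.926 m

Manning's equation rearranged: A R^(2/3) = nQ / (1·√S) = 0.023 × 2.75 / (√0.01099) = 0.6034.
Trying y = 0.822 m: A R^(2/3) = 0.5046 — low.
Trying y = 1.11 m: A R^(2/3) = 0.758 — high.
Trying y = 0.926 m: A R^(2/3) = 0.6034 — matches.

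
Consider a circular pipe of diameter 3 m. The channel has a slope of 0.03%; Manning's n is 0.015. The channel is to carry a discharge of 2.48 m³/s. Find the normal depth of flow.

y_n = 1.26 m

Manning's equation rearranged: A R^(2/3) = nQ / (1·√S) = 0.015 × 2.48 / (√0.0003) = 2.148.
At y = 1.4 m: A R^(2/3) = 2.591 — high.
At y = 0.975 m: A R^(2/3) = 1.333 — low.
At y = 1.26 m: A R^(2/3) = 2.149 — close enough.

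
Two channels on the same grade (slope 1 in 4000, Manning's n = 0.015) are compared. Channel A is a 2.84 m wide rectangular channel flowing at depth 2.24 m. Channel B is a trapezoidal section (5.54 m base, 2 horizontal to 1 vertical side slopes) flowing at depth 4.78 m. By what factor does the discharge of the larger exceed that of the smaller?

24

Channel A: Flow area A = b·y = 2.84 × 2.24 = 6.362 m². Wetted perimeter P = b + 2y = 2.84 + 2×2.24 = 7.32 m. Hydraulic radius R = A/P = 6.362/7.32 = 0.8691 m. Q_A = (1/0.015)·6.362·0.8691^(2/3)·√0.00025 = 6.107 m³/s.
Channel B: With bottom width b = 5.54 m and side slope z = 2: A = (b + zy)y = (5.54 + 2×4.78)×4.78 = 72.18 m²; P = b + 2y√(1+z²) = 5.54 + 2×4.78×2.236 = 26.92 m. Hydraulic radius R = A/P = 72.18/26.92 = 2.682 m. Q_B = (1/0.015)·72.18·2.682^(2/3)·√0.00025 = 146.8 m³/s.
The larger discharge is 146.8 m³/s and the smaller is 6.107 m³/s; the ratio is 24.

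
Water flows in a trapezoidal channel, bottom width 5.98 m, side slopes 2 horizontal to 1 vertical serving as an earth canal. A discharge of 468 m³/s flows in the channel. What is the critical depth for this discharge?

At critical depth, Q² T / (g A³) = 1, i.e. A³/T = Q²/g = 468²/9.81 = 22330.
At y = 3.85 m: A³/T = 6833 — short.
At y = 6.04 m: A³/T = 43060 — over.
At y = 5.16 m: A³/T = 22350 — ≈ 22330.

y_c = 5.16 m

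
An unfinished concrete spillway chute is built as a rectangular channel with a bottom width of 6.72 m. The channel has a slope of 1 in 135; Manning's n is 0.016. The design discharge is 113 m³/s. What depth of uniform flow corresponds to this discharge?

Manning's equation rearranged: A R^(2/3) = nQ / (1·√S) = 0.016 × 113 / (√0.007407) = 21.01.
At y = 2.8 m: A R^(2/3) = 24.95 — high.
At y = 1.98 m: A R^(2/3) = 15.41 — low.
At y = 2.47 m: A R^(2/3) = 21 — close enough.

y_n = 2.47 m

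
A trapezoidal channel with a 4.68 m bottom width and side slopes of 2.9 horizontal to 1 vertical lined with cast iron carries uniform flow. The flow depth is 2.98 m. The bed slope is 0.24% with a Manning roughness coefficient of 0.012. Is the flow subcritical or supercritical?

With bottom width b = 4.68 m and side slope z = 2.9: A = (b + zy)y = (4.68 + 2.9×2.98)×2.98 = 39.7 m²; P = b + 2y√(1+z²) = 4.68 + 2×2.98×3.068 = 22.96 m.
Hydraulic radius R = A/P = 39.7/22.96 = 1.729 m.
V = (1/n) R^(2/3) √S = (1/0.012) × 1.729^(2/3) × √0.0024 = 5.881 m/s. Hydraulic depth D_h = A/T = 39.7/21.96 = 1.807 m.
Froude number Fr = V/√(g·D_h) = 5.881/√(9.81×1.807) = 1.4, which is greater than 1, so the flow is supercritical.

supercritical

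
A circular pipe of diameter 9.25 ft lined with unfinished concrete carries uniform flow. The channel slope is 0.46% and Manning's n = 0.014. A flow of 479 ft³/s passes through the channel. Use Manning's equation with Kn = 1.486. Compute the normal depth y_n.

y_n = 4.98 ft

Manning's equation rearranged: A R^(2/3) = nQ / (1.486·√S) = 0.014 × 479 / (1.486 × √0.0046) = 66.54.
At y = 3.7 ft: A R^(2/3) = 39.6 — too small.
At y = 6.37 ft: A R^(2/3) = 96.28 — too large.
At y = 4.98 ft: A R^(2/3) = 66.48 — ≈ 66.54.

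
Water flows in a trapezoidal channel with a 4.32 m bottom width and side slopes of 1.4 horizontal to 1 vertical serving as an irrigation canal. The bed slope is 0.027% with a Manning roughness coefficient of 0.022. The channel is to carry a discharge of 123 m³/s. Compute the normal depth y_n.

y_n = 6.07 m

Manning's equation rearranged: A R^(2/3) = nQ / (1·√S) = 0.022 × 123 / (√0.00027) = 164.7.
Try y = 4.83 m: A R^(2/3) = 100.1 — low.
Try y = 7.28 m: A R^(2/3) = 248 — high.
Try y = 6.07 m: A R^(2/3) = 164.9 — close enough.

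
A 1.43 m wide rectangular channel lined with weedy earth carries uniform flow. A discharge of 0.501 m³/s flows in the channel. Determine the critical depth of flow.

y_c = 0.232 m

For a rectangular channel, critical depth y_c = (q²/g)^(1/3) where q = Q/b = 0.501/1.43 = 0.3503 m²/s.
So y_c = (0.3503²/9.81)^(1/3) = 0.232 m.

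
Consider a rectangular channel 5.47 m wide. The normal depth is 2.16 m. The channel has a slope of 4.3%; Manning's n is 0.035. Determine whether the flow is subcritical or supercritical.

supercritical

Flow area A = b·y = 5.47 × 2.16 = 11.82 m². Wetted perimeter P = b + 2y = 5.47 + 2×2.16 = 9.79 m.
Hydraulic radius R = A/P = 11.82/9.79 = 1.207 m.
V = (1/n) R^(2/3) √S = (1/0.035) × 1.207^(2/3) × √0.043 = 6.716 m/s. Hydraulic depth D_h = A/T = 11.82/5.47 = 2.16 m.
Froude number Fr = V/√(g·D_h) = 6.716/√(9.81×2.16) = 1.46, which is greater than 1, so the flow is supercritical.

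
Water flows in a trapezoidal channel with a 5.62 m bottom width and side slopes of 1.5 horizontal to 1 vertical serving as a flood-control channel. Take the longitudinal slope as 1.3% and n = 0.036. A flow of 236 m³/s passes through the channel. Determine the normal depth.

Manning's equation rearranged: A R^(2/3) = nQ / (1·√S) = 0.036 × 236 / (√0.013) = 74.51.
Trying y = 2.68 m: A R^(2/3) = 36.66 — short.
Trying y = 4.55 m: A R^(2/3) = 106.3 — over.
Trying y = 3.83 m: A R^(2/3) = 74.53 — close enough.

y_n = 3.83 m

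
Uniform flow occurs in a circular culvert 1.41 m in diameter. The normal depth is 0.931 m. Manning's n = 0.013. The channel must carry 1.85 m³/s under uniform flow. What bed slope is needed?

S = 0.00159

For a circular section of diameter D = 1.41 m at depth y = 0.931 m, the central angle is θ = 2 arccos(1 − 2y/D) = 3.794 rad. Then A = (D²/8)(θ − sin θ) = 1.094 m² and P = Dθ/2 = 2.675 m.
Hydraulic radius R = A/P = 1.094/2.675 = 0.4089 m.
From Manning's equation, S = [nQ / (1 A R^(2/3))]² = [0.013 × 1.85 / (1 × 1.094 × 0.4089^(2/3))]² = 0.00159.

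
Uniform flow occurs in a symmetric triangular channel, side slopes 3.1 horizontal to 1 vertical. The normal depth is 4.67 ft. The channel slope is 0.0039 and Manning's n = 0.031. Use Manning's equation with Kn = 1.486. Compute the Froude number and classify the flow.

For a triangular section with side slope z = 3.1: A = zy² = 3.1×4.67² = 67.61 ft²; P = 2y√(1+z²) = 2×4.67×3.257 = 30.42 ft.
Hydraulic radius R = A/P = 67.61/30.42 = 2.222 ft.
V = (1.486/n) R^(2/3) √S = (1.486/0.031) × 2.222^(2/3) × √0.0039 = 5.098 ft/s. Hydraulic depth D_h = A/T = 67.61/28.95 = 2.335 ft.
Froude number Fr = V/√(g·D_h) = 5.098/√(32.2×2.335) = 0.588, which is less than 1, so the flow is subcritical.

subcritical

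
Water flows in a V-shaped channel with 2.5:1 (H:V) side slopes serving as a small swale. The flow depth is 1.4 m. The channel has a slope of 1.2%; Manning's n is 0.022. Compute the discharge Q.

Q = 18.3 m³/s

For a triangular section with side slope z = 2.5: A = zy² = 2.5×1.4² = 4.9 m²; P = 2y√(1+z²) = 2×1.4×2.693 = 7.539 m.
Hydraulic radius R = A/P = 4.9/7.539 = 0.6499 m.
Manning's equation: Q = (1/n) A R^(2/3) S^(1/2) = (1/0.022) × 4.9 × 0.6499^(2/3) × 0.012^(1/2) = 18.3 m³/s.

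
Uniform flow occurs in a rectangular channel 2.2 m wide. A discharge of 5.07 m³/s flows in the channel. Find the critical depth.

y_c = 0.815 m

For a rectangular channel, critical depth y_c = (q²/g)^(1/3) where q = Q/b = 5.07/2.2 = 2.305 m²/s.
So y_c = (2.305²/9.81)^(1/3) = 0.815 m.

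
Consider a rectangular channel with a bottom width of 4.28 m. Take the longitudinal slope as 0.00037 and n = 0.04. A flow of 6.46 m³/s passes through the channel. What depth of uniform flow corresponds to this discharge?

Manning's equation rearranged: A R^(2/3) = nQ / (1·√S) = 0.04 × 6.46 / (√0.00037) = 13.43.
Trying y = 3.05 m: A R^(2/3) = 15.21 — too large.
Trying y = 1.92 m: A R^(2/3) = 8.283 — too small.
Trying y = 2.77 m: A R^(2/3) = 13.44 — matches.

y_n = 2.77 m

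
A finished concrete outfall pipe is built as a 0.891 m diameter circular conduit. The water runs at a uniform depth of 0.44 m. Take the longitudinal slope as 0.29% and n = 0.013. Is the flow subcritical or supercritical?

For a circular section of diameter D = 0.891 m at depth y = 0.44 m, the central angle is θ = 2 arccos(1 − 2y/D) = 3.117 rad. Then A = (D²/8)(θ − sin θ) = 0.3069 m² and P = Dθ/2 = 1.389 m.
Hydraulic radius R = A/P = 0.3069/1.389 = 0.221 m.
V = (1/n) R^(2/3) √S = (1/0.013) × 0.221^(2/3) × √0.0029 = 1.514 m/s. Hydraulic depth D_h = A/T = 0.3069/0.8909 = 0.3444 m.
Froude number Fr = V/√(g·D_h) = 1.514/√(9.81×0.3444) = 0.824, which is less than 1, so the flow is subcritical.

subcritical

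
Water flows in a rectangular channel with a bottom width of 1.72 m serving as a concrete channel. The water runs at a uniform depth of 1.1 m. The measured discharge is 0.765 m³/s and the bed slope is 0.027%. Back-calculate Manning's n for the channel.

Flow area A = b·y = 1.72 × 1.1 = 1.892 m². Wetted perimeter P = b + 2y = 1.72 + 2×1.1 = 3.92 m.
Hydraulic radius R = A/P = 1.892/3.92 = 0.4827 m.
Rearranging Manning's equation: n = (1/Q) A R^(2/3) S^(1/2) = (1/0.765) × 1.892 × 0.4827^(2/3) × √0.00027 = 0.025.

n = 0.025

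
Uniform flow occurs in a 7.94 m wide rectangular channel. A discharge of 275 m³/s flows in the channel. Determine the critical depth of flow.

For a rectangular channel, critical depth y_c = (q²/g)^(1/3) where q = Q/b = 275/7.94 = 34.63 m²/s.
So y_c = (34.63²/9.81)^(1/3) = 4.96 m.

y_c = 4.96 m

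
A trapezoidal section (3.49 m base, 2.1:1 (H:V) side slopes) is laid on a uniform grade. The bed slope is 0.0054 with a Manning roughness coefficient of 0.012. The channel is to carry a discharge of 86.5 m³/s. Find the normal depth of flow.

Manning's equation rearranged: A R^(2/3) = nQ / (1·√S) = 0.012 × 86.5 / (√0.0054) = 14.13.
At y = 2.25 m: A R^(2/3) = 22.29 — too large.
At y = 1.43 m: A R^(2/3) = 8.754 — too small.
At y = 1.81 m: A R^(2/3) = 14.13 — ≈ 14.13.

y_n = 1.81 m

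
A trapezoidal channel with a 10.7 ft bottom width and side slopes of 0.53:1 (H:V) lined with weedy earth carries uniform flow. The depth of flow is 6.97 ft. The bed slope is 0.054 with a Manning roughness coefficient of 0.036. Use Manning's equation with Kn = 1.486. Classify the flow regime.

With bottom width b = 10.7 ft and side slope z = 0.53: A = (b + zy)y = (10.7 + 0.53×6.97)×6.97 = 100.3 ft²; P = b + 2y√(1+z²) = 10.7 + 2×6.97×1.132 = 26.48 ft.
Hydraulic radius R = A/P = 100.3/26.48 = 3.789 ft.
V = (1.486/n) R^(2/3) √S = (1.486/0.036) × 3.789^(2/3) × √0.054 = 23.31 ft/s. Hydraulic depth D_h = A/T = 100.3/18.09 = 5.547 ft.
Froude number Fr = V/√(g·D_h) = 23.31/√(32.2×5.547) = 1.74, which is greater than 1, so the flow is supercritical.

supercritical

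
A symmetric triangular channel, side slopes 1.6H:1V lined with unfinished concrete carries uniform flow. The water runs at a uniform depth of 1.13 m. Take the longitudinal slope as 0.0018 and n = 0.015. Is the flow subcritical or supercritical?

subcritical

For a triangular section with side slope z = 1.6: A = zy² = 1.6×1.13² = 2.043 m²; P = 2y√(1+z²) = 2×1.13×1.887 = 4.264 m.
Hydraulic radius R = A/P = 2.043/4.264 = 0.4791 m.
V = (1/n) R^(2/3) √S = (1/0.015) × 0.4791^(2/3) × √0.0018 = 1.732 m/s. Hydraulic depth D_h = A/T = 2.043/3.616 = 0.565 m.
Froude number Fr = V/√(g·D_h) = 1.732/√(9.81×0.565) = 0.736, which is less than 1, so the flow is subcritical.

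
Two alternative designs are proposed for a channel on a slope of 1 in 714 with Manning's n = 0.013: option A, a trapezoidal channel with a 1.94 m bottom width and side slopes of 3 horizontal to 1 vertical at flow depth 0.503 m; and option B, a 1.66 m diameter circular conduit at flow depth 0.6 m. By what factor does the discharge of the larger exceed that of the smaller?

2.51

Channel A: With bottom width b = 1.94 m and side slope z = 3: A = (b + zy)y = (1.94 + 3×0.503)×0.503 = 1.735 m²; P = b + 2y√(1+z²) = 1.94 + 2×0.503×3.162 = 5.121 m. Hydraulic radius R = A/P = 1.735/5.121 = 0.3388 m. Q_A = (1/0.013)·1.735·0.3388^(2/3)·√0.001401 = 2.427 m³/s.
Channel B: For a circular section of diameter D = 1.66 m at depth y = 0.6 m, the central angle is θ = 2 arccos(1 − 2y/D) = 2.58 rad. Then A = (D²/8)(θ − sin θ) = 0.7053 m² and P = Dθ/2 = 2.141 m. Hydraulic radius R = A/P = 0.7053/2.141 = 0.3293 m. Q_B = (1/0.013)·0.7053·0.3293^(2/3)·√0.001401 = 0.9683 m³/s.
The larger discharge is 2.427 m³/s and the smaller is 0.9683 m³/s; the ratio is 2.51.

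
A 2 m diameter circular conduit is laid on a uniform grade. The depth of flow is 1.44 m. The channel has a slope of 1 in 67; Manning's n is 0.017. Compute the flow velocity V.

V = 5.1 m/s

For a circular section of diameter D = 2 m at depth y = 1.44 m, the central angle is θ = 2 arccos(1 − 2y/D) = 4.053 rad. Then A = (D²/8)(θ − sin θ) = 2.422 m² and P = Dθ/2 = 4.053 m.
Hydraulic radius R = A/P = 2.422/4.053 = 0.5975 m.
From Manning's equation, V = (1/n) R^(2/3) S^(1/2) = (1/0.017) × 0.5975^(2/3) × 0.01493^(1/2) = 5.1 m/s.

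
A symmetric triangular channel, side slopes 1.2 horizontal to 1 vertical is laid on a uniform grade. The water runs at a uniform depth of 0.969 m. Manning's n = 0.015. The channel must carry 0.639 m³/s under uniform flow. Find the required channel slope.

S = 0.00027

For a triangular section with side slope z = 1.2: A = zy² = 1.2×0.969² = 1.127 m²; P = 2y√(1+z²) = 2×0.969×1.562 = 3.027 m.
Hydraulic radius R = A/P = 1.127/3.027 = 0.3722 m.
From Manning's equation, S = [nQ / (1 A R^(2/3))]² = [0.015 × 0.639 / (1 × 1.127 × 0.3722^(2/3))]² = 0.00027.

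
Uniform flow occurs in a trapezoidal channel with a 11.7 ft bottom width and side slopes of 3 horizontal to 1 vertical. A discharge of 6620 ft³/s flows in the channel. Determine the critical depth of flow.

y_c = 10.7 ft

At critical depth, Q² T / (g A³) = 1, i.e. A³/T = Q²/g = 6620²/32.2 = 1361000.
Trying y = 13 ft: A³/T = 3192000 — high.
Trying y = 10.7 ft: A³/T = 1356000 — matches.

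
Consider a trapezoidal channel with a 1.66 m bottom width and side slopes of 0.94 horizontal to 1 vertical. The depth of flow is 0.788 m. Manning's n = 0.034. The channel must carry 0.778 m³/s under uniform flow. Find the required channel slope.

With bottom width b = 1.66 m and side slope z = 0.94: A = (b + zy)y = (1.66 + 0.94×0.788)×0.788 = 1.892 m²; P = b + 2y√(1+z²) = 1.66 + 2×0.788×1.372 = 3.823 m.
Hydraulic radius R = A/P = 1.892/3.823 = 0.4948 m.
From Manning's equation, S = [nQ / (1 A R^(2/3))]² = [0.034 × 0.778 / (1 × 1.892 × 0.4948^(2/3))]² = 0.0005.

S = 0.0005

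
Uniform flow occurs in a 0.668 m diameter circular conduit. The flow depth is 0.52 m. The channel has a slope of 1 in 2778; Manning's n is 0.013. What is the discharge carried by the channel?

For a circular section of diameter D = 0.668 m at depth y = 0.52 m, the central angle is θ = 2 arccos(1 − 2y/D) = 4.323 rad. Then A = (D²/8)(θ − sin θ) = 0.2927 m² and P = Dθ/2 = 1.444 m.
Hydraulic radius R = A/P = 0.2927/1.444 = 0.2027 m.
Manning's equation: Q = (1/n) A R^(2/3) S^(1/2) = (1/0.013) × 0.2927 × 0.2027^(2/3) × 0.00036^(1/2) = 0.147 m³/s.

Q = 0.147 m³/s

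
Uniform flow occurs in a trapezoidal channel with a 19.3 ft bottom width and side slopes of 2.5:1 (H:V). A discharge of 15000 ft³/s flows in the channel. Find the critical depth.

At critical depth, Q² T / (g A³) = 1, i.e. A³/T = Q²/g = 15000²/32.2 = 6988000.
At y = 13.4 ft: A³/T = 4104000 — low.
At y = 15.2 ft: A³/T = 6933000 — close enough.

y_c = 15.2 ft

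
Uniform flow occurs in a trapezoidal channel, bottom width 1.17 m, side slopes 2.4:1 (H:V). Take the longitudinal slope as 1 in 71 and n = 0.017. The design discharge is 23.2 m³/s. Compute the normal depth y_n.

Manning's equation rearranged: A R^(2/3) = nQ / (1·√S) = 0.017 × 23.2 / (√0.01408) = 3.323.
Try y = 1.46 m: A R^(2/3) = 5.777 — too large.
Try y = 0.834 m: A R^(2/3) = 1.622 — too small.
Try y = 1.15 m: A R^(2/3) = 3.329 — matches.

y_n = 1.15 m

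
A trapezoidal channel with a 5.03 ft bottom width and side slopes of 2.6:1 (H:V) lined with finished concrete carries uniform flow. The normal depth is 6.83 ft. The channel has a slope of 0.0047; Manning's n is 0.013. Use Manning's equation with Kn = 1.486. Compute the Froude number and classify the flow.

With bottom width b = 5.03 ft and side slope z = 2.6: A = (b + zy)y = (5.03 + 2.6×6.83)×6.83 = 155.6 ft²; P = b + 2y√(1+z²) = 5.03 + 2×6.83×2.786 = 43.08 ft.
Hydraulic radius R = A/P = 155.6/43.08 = 3.613 ft.
V = (1.486/n) R^(2/3) √S = (1.486/0.013) × 3.613^(2/3) × √0.0047 = 18.45 ft/s. Hydraulic depth D_h = A/T = 155.6/40.55 = 3.839 ft.
Froude number Fr = V/√(g·D_h) = 18.45/√(32.2×3.839) = 1.66, which is greater than 1, so the flow is supercritical.

supercritical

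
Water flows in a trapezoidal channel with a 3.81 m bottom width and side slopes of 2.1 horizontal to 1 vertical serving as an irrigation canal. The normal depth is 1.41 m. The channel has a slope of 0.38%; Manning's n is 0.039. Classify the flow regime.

subcritical

With bottom width b = 3.81 m and side slope z = 2.1: A = (b + zy)y = (3.81 + 2.1×1.41)×1.41 = 9.547 m²; P = b + 2y√(1+z²) = 3.81 + 2×1.41×2.326 = 10.37 m.
Hydraulic radius R = A/P = 9.547/10.37 = 0.9207 m.
V = (1/n) R^(2/3) √S = (1/0.039) × 0.9207^(2/3) × √0.0038 = 1.496 m/s. Hydraulic depth D_h = A/T = 9.547/9.732 = 0.981 m.
Froude number Fr = V/√(g·D_h) = 1.496/√(9.81×0.981) = 0.482, which is less than 1, so the flow is subcritical.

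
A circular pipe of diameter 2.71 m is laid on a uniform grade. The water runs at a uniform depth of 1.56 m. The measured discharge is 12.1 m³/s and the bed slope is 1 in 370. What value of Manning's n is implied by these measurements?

n = 0.012

For a circular section of diameter D = 2.71 m at depth y = 1.56 m, the central angle is θ = 2 arccos(1 − 2y/D) = 3.445 rad. Then A = (D²/8)(θ − sin θ) = 3.437 m² and P = Dθ/2 = 4.668 m.
Hydraulic radius R = A/P = 3.437/4.668 = 0.7363 m.
Rearranging Manning's equation: n = (1/Q) A R^(2/3) S^(1/2) = (1/12.1) × 3.437 × 0.7363^(2/3) × √0.002703 = 0.012.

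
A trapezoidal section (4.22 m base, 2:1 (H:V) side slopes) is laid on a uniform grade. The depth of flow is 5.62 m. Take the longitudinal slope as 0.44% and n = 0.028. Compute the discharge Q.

With bottom width b = 4.22 m and side slope z = 2: A = (b + zy)y = (4.22 + 2×5.62)×5.62 = 86.89 m²; P = b + 2y√(1+z²) = 4.22 + 2×5.62×2.236 = 29.35 m.
Hydraulic radius R = A/P = 86.89/29.35 = 2.96 m.
Manning's equation: Q = (1/n) A R^(2/3) S^(1/2) = (1/0.028) × 86.89 × 2.96^(2/3) × 0.0044^(1/2) = 424 m³/s.

Q = 424 m³/s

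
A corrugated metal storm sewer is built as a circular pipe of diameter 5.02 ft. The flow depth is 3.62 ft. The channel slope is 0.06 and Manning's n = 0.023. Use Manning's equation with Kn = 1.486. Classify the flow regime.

For a circular section of diameter D = 5.02 ft at depth y = 3.62 ft, the central angle is θ = 2 arccos(1 − 2y/D) = 4.058 rad. Then A = (D²/8)(θ − sin θ) = 15.28 ft² and P = Dθ/2 = 10.18 ft.
Hydraulic radius R = A/P = 15.28/10.18 = 1.5 ft.
V = (1.486/n) R^(2/3) √S = (1.486/0.023) × 1.5^(2/3) × √0.06 = 20.74 ft/s. Hydraulic depth D_h = A/T = 15.28/4.502 = 3.394 ft.
Froude number Fr = V/√(g·D_h) = 20.74/√(32.2×3.394) = 1.98, which is greater than 1, so the flow is supercritical.

supercritical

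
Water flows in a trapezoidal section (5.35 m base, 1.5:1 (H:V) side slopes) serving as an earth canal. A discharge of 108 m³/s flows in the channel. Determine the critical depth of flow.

At critical depth, Q² T / (g A³) = 1, i.e. A³/T = Q²/g = 108²/9.81 = 1189.
Try y = 1.84 m: A³/T = 305.7 — too small.
Try y = 2.68 m: A³/T = 1183 — matches.

y_c = 2.68 m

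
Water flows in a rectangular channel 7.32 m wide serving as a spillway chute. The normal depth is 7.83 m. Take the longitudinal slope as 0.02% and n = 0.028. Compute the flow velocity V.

V = 0.929 m/s

Flow area A = b·y = 7.32 × 7.83 = 57.32 m². Wetted perimeter P = b + 2y = 7.32 + 2×7.83 = 22.98 m.
Hydraulic radius R = A/P = 57.32/22.98 = 2.494 m.
From Manning's equation, V = (1/n) R^(2/3) S^(1/2) = (1/0.028) × 2.494^(2/3) × 0.0002^(1/2) = 0.929 m/s.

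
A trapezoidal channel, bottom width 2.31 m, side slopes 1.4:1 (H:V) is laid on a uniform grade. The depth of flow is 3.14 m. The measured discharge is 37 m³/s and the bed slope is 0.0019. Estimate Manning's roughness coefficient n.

n = 0.034

With bottom width b = 2.31 m and side slope z = 1.4: A = (b + zy)y = (2.31 + 1.4×3.14)×3.14 = 21.06 m²; P = b + 2y√(1+z²) = 2.31 + 2×3.14×1.72 = 13.11 m.
Hydraulic radius R = A/P = 21.06/13.11 = 1.606 m.
Rearranging Manning's equation: n = (1/Q) A R^(2/3) S^(1/2) = (1/37) × 21.06 × 1.606^(2/3) × √0.0019 = 0.034.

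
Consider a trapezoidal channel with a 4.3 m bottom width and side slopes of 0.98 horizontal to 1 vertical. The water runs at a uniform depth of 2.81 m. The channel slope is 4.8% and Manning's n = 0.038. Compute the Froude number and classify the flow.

supercritical

With bottom width b = 4.3 m and side slope z = 0.98: A = (b + zy)y = (4.3 + 0.98×2.81)×2.81 = 19.82 m²; P = b + 2y√(1+z²) = 4.3 + 2×2.81×1.4 = 12.17 m.
Hydraulic radius R = A/P = 19.82/12.17 = 1.629 m.
V = (1/n) R^(2/3) √S = (1/0.038) × 1.629^(2/3) × √0.048 = 7.982 m/s. Hydraulic depth D_h = A/T = 19.82/9.808 = 2.021 m.
Froude number Fr = V/√(g·D_h) = 7.982/√(9.81×2.021) = 1.79, which is greater than 1, so the flow is supercritical.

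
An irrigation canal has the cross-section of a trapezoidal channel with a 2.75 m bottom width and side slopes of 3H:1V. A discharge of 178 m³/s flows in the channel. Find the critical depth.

y_c = 3.3 m

At critical depth, Q² T / (g A³) = 1, i.e. A³/T = Q²/g = 178²/9.81 = 3230.
At y = 3.85 m: A³/T = 6455 — high.
At y = 2.54 m: A³/T = 1016 — low.
At y = 3.3 m: A³/T = 3226 — matches.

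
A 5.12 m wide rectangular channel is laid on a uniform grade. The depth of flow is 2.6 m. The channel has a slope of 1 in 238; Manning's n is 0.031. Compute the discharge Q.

Flow area A = b·y = 5.12 × 2.6 = 13.31 m². Wetted perimeter P = b + 2y = 5.12 + 2×2.6 = 10.32 m.
Hydraulic radius R = A/P = 13.31/10.32 = 1.29 m.
Manning's equation: Q = (1/n) A R^(2/3) S^(1/2) = (1/0.031) × 13.31 × 1.29^(2/3) × 0.004202^(1/2) = 33 m³/s.

Q = 33 m³/s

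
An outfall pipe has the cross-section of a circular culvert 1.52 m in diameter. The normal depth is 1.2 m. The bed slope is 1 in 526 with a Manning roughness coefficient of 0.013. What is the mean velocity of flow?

For a circular section of diameter D = 1.52 m at depth y = 1.2 m, the central angle is θ = 2 arccos(1 − 2y/D) = 4.376 rad. Then A = (D²/8)(θ − sin θ) = 1.537 m² and P = Dθ/2 = 3.326 m.
Hydraulic radius R = A/P = 1.537/3.326 = 0.462 m.
From Manning's equation, V = (1/n) R^(2/3) S^(1/2) = (1/0.013) × 0.462^(2/3) × 0.001901^(1/2) = 2 m/s.

V = 2 m/s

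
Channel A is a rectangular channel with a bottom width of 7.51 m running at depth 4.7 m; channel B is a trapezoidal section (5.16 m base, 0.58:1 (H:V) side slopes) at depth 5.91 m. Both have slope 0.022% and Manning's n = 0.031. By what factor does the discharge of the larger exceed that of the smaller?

Channel A: Flow area A = b·y = 7.51 × 4.7 = 35.3 m². Wetted perimeter P = b + 2y = 7.51 + 2×4.7 = 16.91 m. Hydraulic radius R = A/P = 35.3/16.91 = 2.087 m. Q_A = (1/0.031)·35.3·2.087^(2/3)·√0.00022 = 27.58 m³/s.
Channel B: With bottom width b = 5.16 m and side slope z = 0.58: A = (b + zy)y = (5.16 + 0.58×5.91)×5.91 = 50.75 m²; P = b + 2y√(1+z²) = 5.16 + 2×5.91×1.156 = 18.82 m. Hydraulic radius R = A/P = 50.75/18.82 = 2.696 m. Q_B = (1/0.031)·50.75·2.696^(2/3)·√0.00022 = 47.04 m³/s.
The larger discharge is 47.04 m³/s and the smaller is 27.58 m³/s; the ratio is 1.71.

1.71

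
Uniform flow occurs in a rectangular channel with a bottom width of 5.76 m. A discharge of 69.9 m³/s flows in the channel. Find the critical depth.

y_c = 2.47 m

For a rectangular channel, critical depth y_c = (q²/g)^(1/3) where q = Q/b = 69.9/5.76 = 12.14 m²/s.
So y_c = (12.14²/9.81)^(1/3) = 2.47 m.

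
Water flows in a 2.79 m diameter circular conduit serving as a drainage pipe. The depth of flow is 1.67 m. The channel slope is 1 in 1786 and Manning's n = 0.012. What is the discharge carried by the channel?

For a circular section of diameter D = 2.79 m at depth y = 1.67 m, the central angle is θ = 2 arccos(1 − 2y/D) = 3.538 rad. Then A = (D²/8)(θ − sin θ) = 3.819 m² and P = Dθ/2 = 4.936 m.
Hydraulic radius R = A/P = 3.819/4.936 = 0.7737 m.
Manning's equation: Q = (1/n) A R^(2/3) S^(1/2) = (1/0.012) × 3.819 × 0.7737^(2/3) × 0.0005599^(1/2) = 6.35 m³/s.

Q = 6.35 m³/s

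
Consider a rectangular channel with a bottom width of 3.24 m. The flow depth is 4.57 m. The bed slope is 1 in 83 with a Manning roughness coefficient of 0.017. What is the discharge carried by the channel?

Flow area A = b·y = 3.24 × 4.57 = 14.81 m². Wetted perimeter P = b + 2y = 3.24 + 2×4.57 = 12.38 m.
Hydraulic radius R = A/P = 14.81/12.38 = 1.196 m.
Manning's equation: Q = (1/n) A R^(2/3) S^(1/2) = (1/0.017) × 14.81 × 1.196^(2/3) × 0.01205^(1/2) = 108 m³/s.

Q = 108 m³/s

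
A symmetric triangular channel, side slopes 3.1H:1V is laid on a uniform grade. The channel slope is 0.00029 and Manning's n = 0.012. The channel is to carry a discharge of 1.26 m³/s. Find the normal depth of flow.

Manning's equation rearranged: A R^(2/3) = nQ / (1·√S) = 0.012 × 1.26 / (√0.00029) = 0.8879.
Trying y = 0.875 m: A R^(2/3) = 1.323 — over.
Trying y = 0.67 m: A R^(2/3) = 0.6494 — short.
Trying y = 0.753 m: A R^(2/3) = 0.8867 — close enough.

y_n = 0.753 m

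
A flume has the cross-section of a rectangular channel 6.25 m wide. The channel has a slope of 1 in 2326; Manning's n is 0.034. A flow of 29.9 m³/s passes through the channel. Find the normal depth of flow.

y_n = 5.06 m

Manning's equation rearranged: A R^(2/3) = nQ / (1·√S) = 0.034 × 29.9 / (√0.0004299) = 49.03.
At y = 3.67 m: A R^(2/3) = 32.52 — low.
At y = 6.39 m: A R^(2/3) = 65.46 — high.
At y = 5.06 m: A R^(2/3) = 49.06 — close enough.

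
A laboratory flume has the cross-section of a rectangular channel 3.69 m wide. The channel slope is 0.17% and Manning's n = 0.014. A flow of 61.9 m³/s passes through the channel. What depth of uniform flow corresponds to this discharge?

Manning's equation rearranged: A R^(2/3) = nQ / (1·√S) = 0.014 × 61.9 / (√0.0017) = 21.02.
At y = 3.31 m: A R^(2/3) = 13.67 — too small.
At y = 5.61 m: A R^(2/3) = 25.76 — too large.
At y = 4.72 m: A R^(2/3) = 21.03 — matches.

y_n = 4.72 m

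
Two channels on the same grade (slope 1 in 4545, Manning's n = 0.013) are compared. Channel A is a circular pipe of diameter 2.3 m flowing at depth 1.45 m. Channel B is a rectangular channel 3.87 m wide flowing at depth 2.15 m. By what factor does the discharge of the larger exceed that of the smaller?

4.05

Channel A: For a circular section of diameter D = 2.3 m at depth y = 1.45 m, the central angle is θ = 2 arccos(1 − 2y/D) = 3.669 rad. Then A = (D²/8)(θ − sin θ) = 2.759 m² and P = Dθ/2 = 4.22 m. Hydraulic radius R = A/P = 2.759/4.22 = 0.6539 m. Q_A = (1/0.013)·2.759·0.6539^(2/3)·√0.00022 = 2.372 m³/s.
Channel B: Flow area A = b·y = 3.87 × 2.15 = 8.32 m². Wetted perimeter P = b + 2y = 3.87 + 2×2.15 = 8.17 m. Hydraulic radius R = A/P = 8.32/8.17 = 1.018 m. Q_B = (1/0.013)·8.32·1.018^(2/3)·√0.00022 = 9.61 m³/s.
The larger discharge is 9.61 m³/s and the smaller is 2.372 m³/s; the ratio is 4.05.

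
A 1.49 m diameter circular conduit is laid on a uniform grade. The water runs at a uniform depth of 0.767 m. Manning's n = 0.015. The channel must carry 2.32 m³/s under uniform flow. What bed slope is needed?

For a circular section of diameter D = 1.49 m at depth y = 0.767 m, the central angle is θ = 2 arccos(1 − 2y/D) = 3.201 rad. Then A = (D²/8)(θ − sin θ) = 0.9046 m² and P = Dθ/2 = 2.384 m.
Hydraulic radius R = A/P = 0.9046/2.384 = 0.3794 m.
From Manning's equation, S = [nQ / (1 A R^(2/3))]² = [0.015 × 2.32 / (1 × 0.9046 × 0.3794^(2/3))]² = 0.00539.

S = 0.00539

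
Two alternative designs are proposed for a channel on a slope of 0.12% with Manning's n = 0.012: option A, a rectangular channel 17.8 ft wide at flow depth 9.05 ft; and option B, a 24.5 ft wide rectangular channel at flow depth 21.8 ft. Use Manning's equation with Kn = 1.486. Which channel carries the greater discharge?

channel B

Channel A: Flow area A = b·y = 17.8 × 9.05 = 161.1 ft². Wetted perimeter P = b + 2y = 17.8 + 2×9.05 = 35.9 ft. Hydraulic radius R = A/P = 161.1/35.9 = 4.487 ft. Q_A = (1.486/0.012)·161.1·4.487^(2/3)·√0.0012 = 1880 ft³/s.
Channel B: Flow area A = b·y = 24.5 × 21.8 = 534.1 ft². Wetted perimeter P = b + 2y = 24.5 + 2×21.8 = 68.1 ft. Hydraulic radius R = A/P = 534.1/68.1 = 7.843 ft. Q_B = (1.486/0.012)·534.1·7.843^(2/3)·√0.0012 = 9044 ft³/s.
Q_A = 1880 ft³/s vs Q_B = 9044 ft³/s, so channel B carries more.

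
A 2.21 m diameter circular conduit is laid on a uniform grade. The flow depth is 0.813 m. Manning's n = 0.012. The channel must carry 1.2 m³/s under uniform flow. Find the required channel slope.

For a circular section of diameter D = 2.21 m at depth y = 0.813 m, the central angle is θ = 2 arccos(1 − 2y/D) = 2.607 rad. Then A = (D²/8)(θ − sin θ) = 1.28 m² and P = Dθ/2 = 2.88 m.
Hydraulic radius R = A/P = 1.28/2.88 = 0.4445 m.
From Manning's equation, S = [nQ / (1 A R^(2/3))]² = [0.012 × 1.2 / (1 × 1.28 × 0.4445^(2/3))]² = 0.000373.

S = 0.000373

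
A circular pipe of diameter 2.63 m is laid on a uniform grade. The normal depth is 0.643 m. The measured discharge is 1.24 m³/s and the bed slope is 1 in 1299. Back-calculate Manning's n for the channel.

For a circular section of diameter D = 2.63 m at depth y = 0.643 m, the central angle is θ = 2 arccos(1 − 2y/D) = 2.069 rad. Then A = (D²/8)(θ − sin θ) = 1.029 m² and P = Dθ/2 = 2.721 m.
Hydraulic radius R = A/P = 1.029/2.721 = 0.3783 m.
Rearranging Manning's equation: n = (1/Q) A R^(2/3) S^(1/2) = (1/1.24) × 1.029 × 0.3783^(2/3) × √0.0007698 = 0.012.

n = 0.012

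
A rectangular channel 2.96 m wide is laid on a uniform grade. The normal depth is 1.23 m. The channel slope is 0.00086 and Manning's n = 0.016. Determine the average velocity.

V = 1.41 m/s

Flow area A = b·y = 2.96 × 1.23 = 3.641 m². Wetted perimeter P = b + 2y = 2.96 + 2×1.23 = 5.42 m.
Hydraulic radius R = A/P = 3.641/5.42 = 0.6717 m.
From Manning's equation, V = (1/n) R^(2/3) S^(1/2) = (1/0.016) × 0.6717^(2/3) × 0.00086^(1/2) = 1.41 m/s.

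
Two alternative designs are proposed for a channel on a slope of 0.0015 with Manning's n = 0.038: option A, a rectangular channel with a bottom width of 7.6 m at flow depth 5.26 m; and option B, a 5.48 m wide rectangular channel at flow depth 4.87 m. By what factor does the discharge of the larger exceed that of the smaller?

Channel A: Flow area A = b·y = 7.6 × 5.26 = 39.98 m². Wetted perimeter P = b + 2y = 7.6 + 2×5.26 = 18.12 m. Hydraulic radius R = A/P = 39.98/18.12 = 2.206 m. Q_A = (1/0.038)·39.98·2.206^(2/3)·√0.0015 = 69.05 m³/s.
Channel B: Flow area A = b·y = 5.48 × 4.87 = 26.69 m². Wetted perimeter P = b + 2y = 5.48 + 2×4.87 = 15.22 m. Hydraulic radius R = A/P = 26.69/15.22 = 1.753 m. Q_B = (1/0.038)·26.69·1.753^(2/3)·√0.0015 = 39.55 m³/s.
The larger discharge is 69.05 m³/s and the smaller is 39.55 m³/s; the ratio is 1.75.

1.75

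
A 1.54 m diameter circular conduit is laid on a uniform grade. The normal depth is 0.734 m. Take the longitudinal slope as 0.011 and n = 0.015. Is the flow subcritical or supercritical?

supercritical

For a circular section of diameter D = 1.54 m at depth y = 0.734 m, the central angle is θ = 2 arccos(1 − 2y/D) = 3.048 rad. Then A = (D²/8)(θ − sin θ) = 0.8759 m² and P = Dθ/2 = 2.347 m.
Hydraulic radius R = A/P = 0.8759/2.347 = 0.3732 m.
V = (1/n) R^(2/3) √S = (1/0.015) × 0.3732^(2/3) × √0.011 = 3.624 m/s. Hydraulic depth D_h = A/T = 0.8759/1.538 = 0.5694 m.
Froude number Fr = V/√(g·D_h) = 3.624/√(9.81×0.5694) = 1.53, which is greater than 1, so the flow is supercritical.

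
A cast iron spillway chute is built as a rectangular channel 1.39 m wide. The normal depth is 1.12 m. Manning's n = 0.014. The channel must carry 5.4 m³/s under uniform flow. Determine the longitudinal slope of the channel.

S = 0.00729

Flow area A = b·y = 1.39 × 1.12 = 1.557 m². Wetted perimeter P = b + 2y = 1.39 + 2×1.12 = 3.63 m.
Hydraulic radius R = A/P = 1.557/3.63 = 0.4289 m.
From Manning's equation, S = [nQ / (1 A R^(2/3))]² = [0.014 × 5.4 / (1 × 1.557 × 0.4289^(2/3))]² = 0.00729.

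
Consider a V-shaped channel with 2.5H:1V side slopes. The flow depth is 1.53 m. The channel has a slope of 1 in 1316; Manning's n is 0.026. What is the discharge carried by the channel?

For a triangular section with side slope z = 2.5: A = zy² = 2.5×1.53² = 5.852 m²; P = 2y√(1+z²) = 2×1.53×2.693 = 8.239 m.
Hydraulic radius R = A/P = 5.852/8.239 = 0.7103 m.
Manning's equation: Q = (1/n) A R^(2/3) S^(1/2) = (1/0.026) × 5.852 × 0.7103^(2/3) × 0.0007599^(1/2) = 4.94 m³/s.

Q = 4.94 m³/s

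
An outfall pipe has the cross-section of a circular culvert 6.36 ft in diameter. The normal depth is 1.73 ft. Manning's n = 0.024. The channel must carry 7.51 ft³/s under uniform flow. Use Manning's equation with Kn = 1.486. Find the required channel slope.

For a circular section of diameter D = 6.36 ft at depth y = 1.73 ft, the central angle is θ = 2 arccos(1 − 2y/D) = 2.195 rad. Then A = (D²/8)(θ − sin θ) = 6.993 ft² and P = Dθ/2 = 6.979 ft.
Hydraulic radius R = A/P = 6.993/6.979 = 1.002 ft.
From Manning's equation, S = [nQ / (1.486 A R^(2/3))]² = [0.024 × 7.51 / (1.486 × 6.993 × 1.002^(2/3))]² = 0.0003.

S = 0.0003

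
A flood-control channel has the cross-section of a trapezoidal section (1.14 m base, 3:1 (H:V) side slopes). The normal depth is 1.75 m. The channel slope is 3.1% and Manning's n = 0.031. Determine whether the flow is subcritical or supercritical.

supercritical

With bottom width b = 1.14 m and side slope z = 3: A = (b + zy)y = (1.14 + 3×1.75)×1.75 = 11.18 m²; P = b + 2y√(1+z²) = 1.14 + 2×1.75×3.162 = 12.21 m.
Hydraulic radius R = A/P = 11.18/12.21 = 0.916 m.
V = (1/n) R^(2/3) √S = (1/0.031) × 0.916^(2/3) × √0.031 = 5.357 m/s. Hydraulic depth D_h = A/T = 11.18/11.64 = 0.9607 m.
Froude number Fr = V/√(g·D_h) = 5.357/√(9.81×0.9607) = 1.74, which is greater than 1, so the flow is supercritical.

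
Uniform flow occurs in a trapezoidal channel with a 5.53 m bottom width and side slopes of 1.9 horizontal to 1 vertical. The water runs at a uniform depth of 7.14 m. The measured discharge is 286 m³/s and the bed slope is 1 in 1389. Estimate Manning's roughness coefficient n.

With bottom width b = 5.53 m and side slope z = 1.9: A = (b + zy)y = (5.53 + 1.9×7.14)×7.14 = 136.3 m²; P = b + 2y√(1+z²) = 5.53 + 2×7.14×2.147 = 36.19 m.
Hydraulic radius R = A/P = 136.3/36.19 = 3.767 m.
Rearranging Manning's equation: n = (1/Q) A R^(2/3) S^(1/2) = (1/286) × 136.3 × 3.767^(2/3) × √0.0007199 = 0.031.

n = 0.031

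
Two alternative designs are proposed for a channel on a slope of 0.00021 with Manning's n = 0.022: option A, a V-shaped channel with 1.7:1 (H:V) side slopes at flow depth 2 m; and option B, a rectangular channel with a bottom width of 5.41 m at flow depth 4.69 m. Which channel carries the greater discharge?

Channel A: For a triangular section with side slope z = 1.7: A = zy² = 1.7×2² = 6.8 m²; P = 2y√(1+z²) = 2×2×1.972 = 7.889 m. Hydraulic radius R = A/P = 6.8/7.889 = 0.8619 m. Q_A = (1/0.022)·6.8·0.8619^(2/3)·√0.00021 = 4.057 m³/s.
Channel B: Flow area A = b·y = 5.41 × 4.69 = 25.37 m². Wetted perimeter P = b + 2y = 5.41 + 2×4.69 = 14.79 m. Hydraulic radius R = A/P = 25.37/14.79 = 1.716 m. Q_B = (1/0.022)·25.37·1.716^(2/3)·√0.00021 = 23.95 m³/s.
Q_A = 4.057 m³/s vs Q_B = 23.95 m³/s, so channel B carries more.

channel B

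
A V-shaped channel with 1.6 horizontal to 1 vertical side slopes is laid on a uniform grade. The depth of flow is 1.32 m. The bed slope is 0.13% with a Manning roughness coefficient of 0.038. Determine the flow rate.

Q = 1.8 m³/s

For a triangular section with side slope z = 1.6: A = zy² = 1.6×1.32² = 2.788 m²; P = 2y√(1+z²) = 2×1.32×1.887 = 4.981 m.
Hydraulic radius R = A/P = 2.788/4.981 = 0.5597 m.
Manning's equation: Q = (1/n) A R^(2/3) S^(1/2) = (1/0.038) × 2.788 × 0.5597^(2/3) × 0.0013^(1/2) = 1.8 m³/s.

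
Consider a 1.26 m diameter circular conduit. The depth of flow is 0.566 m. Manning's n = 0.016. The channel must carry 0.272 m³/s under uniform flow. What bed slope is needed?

S = 0.00033

For a circular section of diameter D = 1.26 m at depth y = 0.566 m, the central angle is θ = 2 arccos(1 − 2y/D) = 2.938 rad. Then A = (D²/8)(θ − sin θ) = 0.5429 m² and P = Dθ/2 = 1.851 m.
Hydraulic radius R = A/P = 0.5429/1.851 = 0.2933 m.
From Manning's equation, S = [nQ / (1 A R^(2/3))]² = [0.016 × 0.272 / (1 × 0.5429 × 0.2933^(2/3))]² = 0.00033.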